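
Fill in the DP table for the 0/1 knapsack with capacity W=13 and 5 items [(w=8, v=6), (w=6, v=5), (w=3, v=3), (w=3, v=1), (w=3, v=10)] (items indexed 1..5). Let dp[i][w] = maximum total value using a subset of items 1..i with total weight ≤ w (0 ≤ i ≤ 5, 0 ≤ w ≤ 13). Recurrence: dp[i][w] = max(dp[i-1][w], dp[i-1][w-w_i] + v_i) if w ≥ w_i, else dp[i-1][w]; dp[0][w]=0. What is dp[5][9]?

i\w   0   1   2   3   4   5   6   7   8   9  10  11  12  13
  0   0   0   0   0   0   0   0   0   0   0   0   0   0   0
  1   0   0   0   0   0   0   0   0   6   6   6   6   6   6
  2   0   0   0   0   0   0   5   5   6   6   6   6   6   6
  3   0   0   0   3   3   3   5   5   6   8   8   9   9   9
  4   0   0   0   3   3   3   5   5   6   8   8   9   9   9
  5   0   0   0  10  10  10  13  13  13  15  15  16  18  18

15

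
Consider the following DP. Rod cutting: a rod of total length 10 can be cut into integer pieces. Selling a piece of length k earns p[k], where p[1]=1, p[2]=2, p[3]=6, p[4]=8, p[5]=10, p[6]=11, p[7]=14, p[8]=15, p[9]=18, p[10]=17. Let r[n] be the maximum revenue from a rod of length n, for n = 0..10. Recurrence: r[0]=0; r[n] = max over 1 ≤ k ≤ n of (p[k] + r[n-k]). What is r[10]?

20

   n    0    1    2    3    4    5    6    7    8    9   10
r[n]    0    1    2    6    8   10   12   14   16   18   20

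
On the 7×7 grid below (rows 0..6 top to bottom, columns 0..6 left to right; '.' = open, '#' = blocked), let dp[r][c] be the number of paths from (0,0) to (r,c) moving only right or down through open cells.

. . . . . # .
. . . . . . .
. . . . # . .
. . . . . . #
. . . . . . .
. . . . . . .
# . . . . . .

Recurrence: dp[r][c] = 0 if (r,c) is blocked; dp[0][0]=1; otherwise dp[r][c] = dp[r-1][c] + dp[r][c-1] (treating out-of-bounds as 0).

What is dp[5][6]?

271

r\c   0   1   2   3   4   5   6
  0   1   1   1   1   1   0   0
  1   1   2   3   4   5   5   5
  2   1   3   6  10   0   5  10
  3   1   4  10  20  20  25   0
  4   1   5  15  35  55  80  80
  5   1   6  21  56 111 191 271
  6   0   6  27  83 194 385 656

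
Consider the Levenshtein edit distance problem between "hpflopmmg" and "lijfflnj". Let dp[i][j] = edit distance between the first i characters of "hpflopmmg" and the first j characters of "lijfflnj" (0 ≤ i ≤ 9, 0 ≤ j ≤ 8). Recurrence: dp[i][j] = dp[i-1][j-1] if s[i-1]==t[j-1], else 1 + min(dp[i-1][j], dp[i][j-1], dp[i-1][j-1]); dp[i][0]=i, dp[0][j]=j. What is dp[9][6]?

   ''  l  i  j  f  f  l  n  j
''  0  1  2  3  4  5  6  7  8
 h  1  1  2  3  4  5  6  7  8
 p  2  2  2  3  4  5  6  7  8
 f  3  3  3  3  3  4  5  6  7
 l  4  3  4  4  4  4  4  5  6
 o  5  4  4  5  5  5  5  5  6
 p  6  5  5  5  6  6  6  6  6
 m  7  6  6  6  6  7  7  7  7
 m  8  7  7  7  7  7  8  8  8
 g  9  8  8  8  8  8  8  9  9

8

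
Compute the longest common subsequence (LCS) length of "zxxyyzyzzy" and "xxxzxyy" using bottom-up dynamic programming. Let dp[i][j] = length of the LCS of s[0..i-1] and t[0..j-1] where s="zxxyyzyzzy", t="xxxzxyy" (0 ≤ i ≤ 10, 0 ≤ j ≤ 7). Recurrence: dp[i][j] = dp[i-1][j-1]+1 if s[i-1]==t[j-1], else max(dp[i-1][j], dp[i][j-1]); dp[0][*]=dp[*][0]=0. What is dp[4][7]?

   ''  x  x  x  z  x  y  y
''  0  0  0  0  0  0  0  0
 z  0  0  0  0  1  1  1  1
 x  0  1  1  1  1  2  2  2
 x  0  1  2  2  2  2  2  2
 y  0  1  2  2  2  2  3  3
 y  0  1  2  2  2  2  3  4
 z  0  1  2  2  3  3  3  4
 y  0  1  2  2  3  3  4  4
 z  0  1  2  2  3  3  4  4
 z  0  1  2  2  3  3  4  4
 y  0  1  2  2  3  3  4  5

3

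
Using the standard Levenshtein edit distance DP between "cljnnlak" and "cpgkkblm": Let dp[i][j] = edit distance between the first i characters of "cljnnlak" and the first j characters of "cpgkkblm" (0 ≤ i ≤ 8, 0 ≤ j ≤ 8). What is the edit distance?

   ''  c  p  g  k  k  b  l  m
''  0  1  2  3  4  5  6  7  8
 c  1  0  1  2  3  4  5  6  7
 l  2  1  1  2  3  4  5  5  6
 j  3  2  2  2  3  4  5  6  6
 n  4  3  3  3  3  4  5  6  7
 n  5  4  4  4  4  4  5  6  7
 l  6  5  5  5  5  5  5  5  6
 a  7  6  6  6  6  6  6  6  6
 k  8  7  7  7  6  6  7  7  7

7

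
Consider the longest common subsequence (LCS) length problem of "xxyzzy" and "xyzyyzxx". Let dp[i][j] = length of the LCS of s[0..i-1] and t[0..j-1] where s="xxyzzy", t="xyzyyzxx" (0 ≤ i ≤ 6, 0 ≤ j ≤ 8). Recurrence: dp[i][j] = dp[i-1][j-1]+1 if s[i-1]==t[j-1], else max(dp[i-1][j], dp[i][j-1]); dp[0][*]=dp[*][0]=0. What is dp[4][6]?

3

   ''  x  y  z  y  y  z  x  x
''  0  0  0  0  0  0  0  0  0
 x  0  1  1  1  1  1  1  1  1
 x  0  1  1  1  1  1  1  2  2
 y  0  1  2  2  2  2  2  2  2
 z  0  1  2  3  3  3  3  3  3
 z  0  1  2  3  3  3  4  4  4
 y  0  1  2  3  4  4  4  4  4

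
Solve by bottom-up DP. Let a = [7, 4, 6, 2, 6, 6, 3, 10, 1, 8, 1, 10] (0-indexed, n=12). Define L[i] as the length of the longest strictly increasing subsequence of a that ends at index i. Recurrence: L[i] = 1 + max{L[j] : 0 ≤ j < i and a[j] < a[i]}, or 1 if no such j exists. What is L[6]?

   i    0    1    2    3    4    5    6    7    8    9   10   11
a[i]    7    4    6    2    6    6    3   10    1    8    1   10
L[i]    1    1    2    1    2    2    2    3    1    3    1    4

2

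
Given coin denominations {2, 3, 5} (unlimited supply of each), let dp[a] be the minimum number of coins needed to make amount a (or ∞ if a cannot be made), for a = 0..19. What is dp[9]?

3

 a  0  1  2  3  4  5  6  7  8  9 10 11 12 13 14 15 16 17 18 19
dp  0  -  1  1  2  1  2  2  2  3  2  3  3  3  4  3  4  4  4  5
(- denotes ∞ / unreachable)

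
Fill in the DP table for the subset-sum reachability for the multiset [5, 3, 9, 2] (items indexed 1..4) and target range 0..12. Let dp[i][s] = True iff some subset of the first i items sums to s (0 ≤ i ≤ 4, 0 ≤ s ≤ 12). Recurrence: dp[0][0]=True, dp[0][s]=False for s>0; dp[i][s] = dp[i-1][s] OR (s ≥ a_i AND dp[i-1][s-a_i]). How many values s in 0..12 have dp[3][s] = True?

i\s   0   1   2   3   4   5   6   7   8   9  10  11  12
  0   T   F   F   F   F   F   F   F   F   F   F   F   F
  1   T   F   F   F   F   T   F   F   F   F   F   F   F
  2   T   F   F   T   F   T   F   F   T   F   F   F   F
  3   T   F   F   T   F   T   F   F   T   T   F   F   T
  4   T   F   T   T   F   T   F   T   T   T   T   T   T

6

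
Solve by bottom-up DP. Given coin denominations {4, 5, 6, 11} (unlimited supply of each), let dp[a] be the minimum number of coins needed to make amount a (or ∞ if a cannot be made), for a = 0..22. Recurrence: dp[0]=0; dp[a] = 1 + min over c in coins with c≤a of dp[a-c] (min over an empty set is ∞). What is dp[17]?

2

 a  0  1  2  3  4  5  6  7  8  9 10 11 12 13 14 15 16 17 18 19 20 21 22
dp  0  -  -  -  1  1  1  -  2  2  2  1  2  3  3  2  2  2  3  3  3  3  2
(- denotes ∞ / unreachable)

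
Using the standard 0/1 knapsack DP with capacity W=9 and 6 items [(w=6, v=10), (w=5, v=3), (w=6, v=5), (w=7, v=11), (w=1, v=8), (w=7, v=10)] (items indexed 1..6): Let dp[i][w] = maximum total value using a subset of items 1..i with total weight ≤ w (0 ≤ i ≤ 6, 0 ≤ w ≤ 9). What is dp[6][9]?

i\w   0   1   2   3   4   5   6   7   8   9
  0   0   0   0   0   0   0   0   0   0   0
  1   0   0   0   0   0   0  10  10  10  10
  2   0   0   0   0   0   3  10  10  10  10
  3   0   0   0   0   0   3  10  10  10  10
  4   0   0   0   0   0   3  10  11  11  11
  5   0   8   8   8   8   8  11  18  19  19
  6   0   8   8   8   8   8  11  18  19  19

19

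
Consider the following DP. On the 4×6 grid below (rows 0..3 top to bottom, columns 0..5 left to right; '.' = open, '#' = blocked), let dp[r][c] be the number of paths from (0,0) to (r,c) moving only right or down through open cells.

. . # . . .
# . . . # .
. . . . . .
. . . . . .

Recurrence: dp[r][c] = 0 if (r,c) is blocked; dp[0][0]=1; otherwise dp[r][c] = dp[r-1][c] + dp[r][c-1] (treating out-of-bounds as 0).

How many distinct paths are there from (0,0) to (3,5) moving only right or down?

12

r\c   0   1   2   3   4   5
  0   1   1   0   0   0   0
  1   0   1   1   1   0   0
  2   0   1   2   3   3   3
  3   0   1   3   6   9  12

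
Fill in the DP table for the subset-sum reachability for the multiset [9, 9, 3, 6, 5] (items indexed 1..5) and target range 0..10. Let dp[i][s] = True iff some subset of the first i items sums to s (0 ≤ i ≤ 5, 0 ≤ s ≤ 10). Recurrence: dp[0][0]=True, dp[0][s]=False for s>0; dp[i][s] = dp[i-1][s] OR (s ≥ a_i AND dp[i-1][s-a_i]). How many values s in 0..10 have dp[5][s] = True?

i\s   0   1   2   3   4   5   6   7   8   9  10
  0   T   F   F   F   F   F   F   F   F   F   F
  1   T   F   F   F   F   F   F   F   F   T   F
  2   T   F   F   F   F   F   F   F   F   T   F
  3   T   F   F   T   F   F   F   F   F   T   F
  4   T   F   F   T   F   F   T   F   F   T   F
  5   T   F   F   T   F   T   T   F   T   T   F

6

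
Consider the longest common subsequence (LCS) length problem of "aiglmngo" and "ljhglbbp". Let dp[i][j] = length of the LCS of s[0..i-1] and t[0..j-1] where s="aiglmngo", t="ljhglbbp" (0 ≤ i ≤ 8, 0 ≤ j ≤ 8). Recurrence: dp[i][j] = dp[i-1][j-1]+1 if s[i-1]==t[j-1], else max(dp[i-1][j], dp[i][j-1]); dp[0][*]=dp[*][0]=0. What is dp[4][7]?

   ''  l  j  h  g  l  b  b  p
''  0  0  0  0  0  0  0  0  0
 a  0  0  0  0  0  0  0  0  0
 i  0  0  0  0  0  0  0  0  0
 g  0  0  0  0  1  1  1  1  1
 l  0  1  1  1  1  2  2  2  2
 m  0  1  1  1  1  2  2  2  2
 n  0  1  1  1  1  2  2  2  2
 g  0  1  1  1  2  2  2  2  2
 o  0  1  1  1  2  2  2  2  2

2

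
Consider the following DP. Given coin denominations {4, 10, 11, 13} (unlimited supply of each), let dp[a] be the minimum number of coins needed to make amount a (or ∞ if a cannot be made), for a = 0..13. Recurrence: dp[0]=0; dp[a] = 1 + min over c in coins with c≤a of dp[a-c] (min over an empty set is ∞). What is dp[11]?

1

 a  0  1  2  3  4  5  6  7  8  9 10 11 12 13
dp  0  -  -  -  1  -  -  -  2  -  1  1  3  1
(- denotes ∞ / unreachable)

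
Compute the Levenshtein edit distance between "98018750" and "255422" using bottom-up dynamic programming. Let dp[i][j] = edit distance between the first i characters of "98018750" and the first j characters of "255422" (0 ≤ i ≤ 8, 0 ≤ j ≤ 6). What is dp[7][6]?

7

   ''  2  5  5  4  2  2
''  0  1  2  3  4  5  6
 9  1  1  2  3  4  5  6
 8  2  2  2  3  4  5  6
 0  3  3  3  3  4  5  6
 1  4  4  4  4  4  5  6
 8  5  5  5  5  5  5  6
 7  6  6  6  6  6  6  6
 5  7  7  6  6  7  7  7
 0  8  8  7  7  7  8  8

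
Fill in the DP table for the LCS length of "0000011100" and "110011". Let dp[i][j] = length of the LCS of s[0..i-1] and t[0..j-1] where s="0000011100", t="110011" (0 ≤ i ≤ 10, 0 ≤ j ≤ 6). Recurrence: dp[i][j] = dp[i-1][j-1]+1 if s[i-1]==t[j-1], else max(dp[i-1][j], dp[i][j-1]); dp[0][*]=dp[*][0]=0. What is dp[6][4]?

   ''  1  1  0  0  1  1
''  0  0  0  0  0  0  0
 0  0  0  0  1  1  1  1
 0  0  0  0  1  2  2  2
 0  0  0  0  1  2  2  2
 0  0  0  0  1  2  2  2
 0  0  0  0  1  2  2  2
 1  0  1  1  1  2  3  3
 1  0  1  2  2  2  3  4
 1  0  1  2  2  2  3  4
 0  0  1  2  3  3  3  4
 0  0  1  2  3  4  4  4

2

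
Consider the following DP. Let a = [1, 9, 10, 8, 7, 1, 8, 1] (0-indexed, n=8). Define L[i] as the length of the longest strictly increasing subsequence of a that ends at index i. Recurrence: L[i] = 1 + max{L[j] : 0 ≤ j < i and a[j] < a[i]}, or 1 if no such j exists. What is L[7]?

1

   i    0    1    2    3    4    5    6    7
a[i]    1    9   10    8    7    1    8    1
L[i]    1    2    3    2    2    1    3    1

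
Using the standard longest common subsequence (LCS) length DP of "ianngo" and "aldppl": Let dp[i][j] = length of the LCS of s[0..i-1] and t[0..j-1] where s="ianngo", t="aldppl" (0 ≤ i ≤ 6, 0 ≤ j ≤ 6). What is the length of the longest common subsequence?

   ''  a  l  d  p  p  l
''  0  0  0  0  0  0  0
 i  0  0  0  0  0  0  0
 a  0  1  1  1  1  1  1
 n  0  1  1  1  1  1  1
 n  0  1  1  1  1  1  1
 g  0  1  1  1  1  1  1
 o  0  1  1  1  1  1  1

1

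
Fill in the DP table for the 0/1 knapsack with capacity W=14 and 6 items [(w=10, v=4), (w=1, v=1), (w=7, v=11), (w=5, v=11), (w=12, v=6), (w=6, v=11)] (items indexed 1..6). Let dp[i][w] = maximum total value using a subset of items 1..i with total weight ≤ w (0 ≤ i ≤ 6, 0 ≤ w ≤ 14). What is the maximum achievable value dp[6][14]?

i\w   0   1   2   3   4   5   6   7   8   9  10  11  12  13  14
  0   0   0   0   0   0   0   0   0   0   0   0   0   0   0   0
  1   0   0   0   0   0   0   0   0   0   0   4   4   4   4   4
  2   0   1   1   1   1   1   1   1   1   1   4   5   5   5   5
  3   0   1   1   1   1   1   1  11  12  12  12  12  12  12  12
  4   0   1   1   1   1  11  12  12  12  12  12  12  22  23  23
  5   0   1   1   1   1  11  12  12  12  12  12  12  22  23  23
  6   0   1   1   1   1  11  12  12  12  12  12  22  23  23  23

23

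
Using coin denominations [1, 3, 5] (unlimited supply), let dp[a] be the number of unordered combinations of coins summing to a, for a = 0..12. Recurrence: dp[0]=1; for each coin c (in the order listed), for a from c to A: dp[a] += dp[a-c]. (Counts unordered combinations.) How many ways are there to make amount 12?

9

after  coin     0     1     2     3     4     5     6     7     8     9    10    11    12
          1     1     1     1     1     1     1     1     1     1     1     1     1     1
          3     1     1     1     2     2     2     3     3     3     4     4     4     5
          5     1     1     1     2     2     3     4     4     5     6     7     8     9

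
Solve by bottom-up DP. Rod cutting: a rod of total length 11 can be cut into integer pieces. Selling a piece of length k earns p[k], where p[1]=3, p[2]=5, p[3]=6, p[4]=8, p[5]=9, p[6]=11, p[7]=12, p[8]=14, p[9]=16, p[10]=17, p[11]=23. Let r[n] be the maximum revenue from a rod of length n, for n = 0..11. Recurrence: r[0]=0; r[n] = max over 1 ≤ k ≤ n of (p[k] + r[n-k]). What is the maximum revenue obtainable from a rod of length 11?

   n    0    1    2    3    4    5    6    7    8    9   10   11
r[n]    0    3    6    9   12   15   18   21   24   27   30   33

33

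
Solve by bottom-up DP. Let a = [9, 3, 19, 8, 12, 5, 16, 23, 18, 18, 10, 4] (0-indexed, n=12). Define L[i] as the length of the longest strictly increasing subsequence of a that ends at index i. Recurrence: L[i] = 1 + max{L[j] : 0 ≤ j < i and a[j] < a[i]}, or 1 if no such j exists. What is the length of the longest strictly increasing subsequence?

5

   i    0    1    2    3    4    5    6    7    8    9   10   11
a[i]    9    3   19    8   12    5   16   23   18   18   10    4
L[i]    1    1    2    2    3    2    4    5    5    5    3    2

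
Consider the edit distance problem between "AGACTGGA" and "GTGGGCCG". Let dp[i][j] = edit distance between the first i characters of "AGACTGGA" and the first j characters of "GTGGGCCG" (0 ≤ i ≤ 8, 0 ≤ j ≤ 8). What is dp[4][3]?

   ''  G  T  G  G  G  C  C  G
''  0  1  2  3  4  5  6  7  8
 A  1  1  2  3  4  5  6  7  8
 G  2  1  2  2  3  4  5  6  7
 A  3  2  2  3  3  4  5  6  7
 C  4  3  3  3  4  4  4  5  6
 T  5  4  3  4  4  5  5  5  6
 G  6  5  4  3  4  4  5  6  5
 G  7  6  5  4  3  4  5  6  6
 A  8  7  6  5  4  4  5  6  7

3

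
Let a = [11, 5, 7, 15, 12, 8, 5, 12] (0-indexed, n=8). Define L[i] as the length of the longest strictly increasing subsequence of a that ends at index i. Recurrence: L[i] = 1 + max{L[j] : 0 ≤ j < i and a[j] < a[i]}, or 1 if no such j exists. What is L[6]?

   i    0    1    2    3    4    5    6    7
a[i]   11    5    7   15   12    8    5   12
L[i]    1    1    2    3    3    3    1    4

1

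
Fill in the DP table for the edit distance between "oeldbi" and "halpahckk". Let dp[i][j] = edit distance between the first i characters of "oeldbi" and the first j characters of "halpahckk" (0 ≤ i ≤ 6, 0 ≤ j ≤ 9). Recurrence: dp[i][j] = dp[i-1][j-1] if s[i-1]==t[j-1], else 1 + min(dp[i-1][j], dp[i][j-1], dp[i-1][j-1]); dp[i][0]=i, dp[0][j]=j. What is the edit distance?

8

   ''  h  a  l  p  a  h  c  k  k
''  0  1  2  3  4  5  6  7  8  9
 o  1  1  2  3  4  5  6  7  8  9
 e  2  2  2  3  4  5  6  7  8  9
 l  3  3  3  2  3  4  5  6  7  8
 d  4  4  4  3  3  4  5  6  7  8
 b  5  5  5  4  4  4  5  6  7  8
 i  6  6  6  5  5  5  5  6  7  8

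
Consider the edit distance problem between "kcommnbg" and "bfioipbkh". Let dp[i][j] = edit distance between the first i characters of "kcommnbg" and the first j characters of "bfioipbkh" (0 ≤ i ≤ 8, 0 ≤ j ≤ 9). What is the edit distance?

   ''  b  f  i  o  i  p  b  k  h
''  0  1  2  3  4  5  6  7  8  9
 k  1  1  2  3  4  5  6  7  7  8
 c  2  2  2  3  4  5  6  7  8  8
 o  3  3  3  3  3  4  5  6  7  8
 m  4  4  4  4  4  4  5  6  7  8
 m  5  5  5  5  5  5  5  6  7  8
 n  6  6  6  6  6  6  6  6  7  8
 b  7  6  7  7  7  7  7  6  7  8
 g  8  7  7  8  8  8  8  7  7  8

8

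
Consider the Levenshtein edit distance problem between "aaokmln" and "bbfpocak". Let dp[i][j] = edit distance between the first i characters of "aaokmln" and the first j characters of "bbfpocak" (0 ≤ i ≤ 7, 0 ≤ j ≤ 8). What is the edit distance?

8

   ''  b  b  f  p  o  c  a  k
''  0  1  2  3  4  5  6  7  8
 a  1  1  2  3  4  5  6  6  7
 a  2  2  2  3  4  5  6  6  7
 o  3  3  3  3  4  4  5  6  7
 k  4  4  4  4  4  5  5  6  6
 m  5  5  5  5  5  5  6  6  7
 l  6  6  6  6  6  6  6  7  7
 n  7  7  7  7  7  7  7  7  8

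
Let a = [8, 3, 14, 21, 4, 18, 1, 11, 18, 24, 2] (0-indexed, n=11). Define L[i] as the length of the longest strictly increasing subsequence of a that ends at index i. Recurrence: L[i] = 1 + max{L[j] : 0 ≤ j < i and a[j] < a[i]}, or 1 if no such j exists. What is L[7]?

3

   i    0    1    2    3    4    5    6    7    8    9   10
a[i]    8    3   14   21    4   18    1   11   18   24    2
L[i]    1    1    2    3    2    3    1    3    4    5    2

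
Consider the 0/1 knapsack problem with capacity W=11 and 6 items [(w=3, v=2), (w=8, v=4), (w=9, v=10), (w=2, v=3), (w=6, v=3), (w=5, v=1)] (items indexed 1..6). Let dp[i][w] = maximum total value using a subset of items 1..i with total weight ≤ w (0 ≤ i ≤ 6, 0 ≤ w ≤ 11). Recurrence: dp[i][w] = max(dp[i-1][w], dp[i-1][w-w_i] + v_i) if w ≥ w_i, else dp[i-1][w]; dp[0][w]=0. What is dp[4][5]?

5

i\w   0   1   2   3   4   5   6   7   8   9  10  11
  0   0   0   0   0   0   0   0   0   0   0   0   0
  1   0   0   0   2   2   2   2   2   2   2   2   2
  2   0   0   0   2   2   2   2   2   4   4   4   6
  3   0   0   0   2   2   2   2   2   4  10  10  10
  4   0   0   3   3   3   5   5   5   5  10  10  13
  5   0   0   3   3   3   5   5   5   6  10  10  13
  6   0   0   3   3   3   5   5   5   6  10  10  13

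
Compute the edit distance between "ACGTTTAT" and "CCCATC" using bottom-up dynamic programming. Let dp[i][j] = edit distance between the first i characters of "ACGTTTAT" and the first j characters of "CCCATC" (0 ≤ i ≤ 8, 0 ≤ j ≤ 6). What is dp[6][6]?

4

   ''  C  C  C  A  T  C
''  0  1  2  3  4  5  6
 A  1  1  2  3  3  4  5
 C  2  1  1  2  3  4  4
 G  3  2  2  2  3  4  5
 T  4  3  3  3  3  3  4
 T  5  4  4  4  4  3  4
 T  6  5  5  5  5  4  4
 A  7  6  6  6  5  5  5
 T  8  7  7  7  6  5  6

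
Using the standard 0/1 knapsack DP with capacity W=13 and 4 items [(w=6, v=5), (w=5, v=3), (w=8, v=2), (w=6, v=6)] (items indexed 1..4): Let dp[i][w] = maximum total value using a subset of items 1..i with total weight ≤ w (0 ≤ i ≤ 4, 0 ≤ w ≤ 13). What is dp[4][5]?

i\w   0   1   2   3   4   5   6   7   8   9  10  11  12  13
  0   0   0   0   0   0   0   0   0   0   0   0   0   0   0
  1   0   0   0   0   0   0   5   5   5   5   5   5   5   5
  2   0   0   0   0   0   3   5   5   5   5   5   8   8   8
  3   0   0   0   0   0   3   5   5   5   5   5   8   8   8
  4   0   0   0   0   0   3   6   6   6   6   6   9  11  11

3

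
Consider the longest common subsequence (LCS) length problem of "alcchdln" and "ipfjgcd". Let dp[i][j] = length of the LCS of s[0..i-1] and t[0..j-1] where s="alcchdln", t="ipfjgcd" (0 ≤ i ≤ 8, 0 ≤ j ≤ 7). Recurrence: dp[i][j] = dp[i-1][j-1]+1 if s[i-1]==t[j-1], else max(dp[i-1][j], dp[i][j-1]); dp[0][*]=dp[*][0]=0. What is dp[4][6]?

   ''  i  p  f  j  g  c  d
''  0  0  0  0  0  0  0  0
 a  0  0  0  0  0  0  0  0
 l  0  0  0  0  0  0  0  0
 c  0  0  0  0  0  0  1  1
 c  0  0  0  0  0  0  1  1
 h  0  0  0  0  0  0  1  1
 d  0  0  0  0  0  0  1  2
 l  0  0  0  0  0  0  1  2
 n  0  0  0  0  0  0  1  2

1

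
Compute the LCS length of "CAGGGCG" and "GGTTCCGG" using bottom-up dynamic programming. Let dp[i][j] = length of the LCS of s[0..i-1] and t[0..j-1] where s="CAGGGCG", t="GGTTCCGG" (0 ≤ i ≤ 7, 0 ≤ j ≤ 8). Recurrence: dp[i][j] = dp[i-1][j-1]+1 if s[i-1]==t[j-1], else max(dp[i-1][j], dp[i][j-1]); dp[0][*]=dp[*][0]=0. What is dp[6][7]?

   ''  G  G  T  T  C  C  G  G
''  0  0  0  0  0  0  0  0  0
 C  0  0  0  0  0  1  1  1  1
 A  0  0  0  0  0  1  1  1  1
 G  0  1  1  1  1  1  1  2  2
 G  0  1  2  2  2  2  2  2  3
 G  0  1  2  2  2  2  2  3  3
 C  0  1  2  2  2  3  3  3  3
 G  0  1  2  2  2  3  3  4  4

3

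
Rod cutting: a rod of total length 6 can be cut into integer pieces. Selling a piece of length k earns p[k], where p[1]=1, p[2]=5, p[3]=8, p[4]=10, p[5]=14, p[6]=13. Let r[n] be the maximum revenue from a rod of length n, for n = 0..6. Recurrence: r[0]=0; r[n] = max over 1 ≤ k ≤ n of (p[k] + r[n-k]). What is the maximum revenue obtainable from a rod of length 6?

   n    0    1    2    3    4    5    6
r[n]    0    1    5    8   10   14   16

16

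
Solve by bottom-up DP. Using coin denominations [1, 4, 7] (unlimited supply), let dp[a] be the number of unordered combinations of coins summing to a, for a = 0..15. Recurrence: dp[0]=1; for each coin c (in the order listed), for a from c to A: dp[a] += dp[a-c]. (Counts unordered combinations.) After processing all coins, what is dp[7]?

after  coin     0     1     2     3     4     5     6     7     8     9    10    11    12    13    14    15
          1     1     1     1     1     1     1     1     1     1     1     1     1     1     1     1     1
          4     1     1     1     1     2     2     2     2     3     3     3     3     4     4     4     4
          7     1     1     1     1     2     2     2     3     4     4     4     5     6     6     7     8

3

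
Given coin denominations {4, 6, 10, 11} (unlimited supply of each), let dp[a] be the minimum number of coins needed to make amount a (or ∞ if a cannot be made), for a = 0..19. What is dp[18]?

 a  0  1  2  3  4  5  6  7  8  9 10 11 12 13 14 15 16 17 18 19
dp  0  -  -  -  1  -  1  -  2  -  1  1  2  -  2  2  2  2  3  3
(- denotes ∞ / unreachable)

3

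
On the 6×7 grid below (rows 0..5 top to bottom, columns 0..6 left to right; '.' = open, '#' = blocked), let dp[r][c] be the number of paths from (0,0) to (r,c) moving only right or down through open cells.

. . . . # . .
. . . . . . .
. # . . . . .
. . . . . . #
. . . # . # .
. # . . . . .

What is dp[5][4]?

r\c   0   1   2   3   4   5   6
  0   1   1   1   1   0   0   0
  1   1   2   3   4   4   4   4
  2   1   0   3   7  11  15  19
  3   1   1   4  11  22  37   0
  4   1   2   6   0  22   0   0
  5   1   0   6   6  28  28  28

28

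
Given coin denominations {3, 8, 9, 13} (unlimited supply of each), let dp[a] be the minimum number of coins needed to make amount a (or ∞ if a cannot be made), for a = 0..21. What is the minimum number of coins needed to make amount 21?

2

 a  0  1  2  3  4  5  6  7  8  9 10 11 12 13 14 15 16 17 18 19 20 21
dp  0  -  -  1  -  -  2  -  1  1  -  2  2  1  3  3  2  2  2  3  3  2
(- denotes ∞ / unreachable)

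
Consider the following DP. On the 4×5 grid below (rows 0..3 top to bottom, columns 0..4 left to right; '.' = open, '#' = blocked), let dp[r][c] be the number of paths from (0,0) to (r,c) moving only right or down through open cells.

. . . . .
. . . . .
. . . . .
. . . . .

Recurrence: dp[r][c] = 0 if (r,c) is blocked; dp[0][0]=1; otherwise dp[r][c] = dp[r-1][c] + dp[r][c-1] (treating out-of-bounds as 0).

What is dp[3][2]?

r\c   0   1   2   3   4
  0   1   1   1   1   1
  1   1   2   3   4   5
  2   1   3   6  10  15
  3   1   4  10  20  35

10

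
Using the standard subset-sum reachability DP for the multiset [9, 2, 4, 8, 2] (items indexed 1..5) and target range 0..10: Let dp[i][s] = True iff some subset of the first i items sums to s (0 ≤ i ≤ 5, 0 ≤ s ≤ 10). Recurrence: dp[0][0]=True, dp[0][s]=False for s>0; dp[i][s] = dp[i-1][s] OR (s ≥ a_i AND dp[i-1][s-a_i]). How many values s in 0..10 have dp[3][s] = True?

5

i\s   0   1   2   3   4   5   6   7   8   9  10
  0   T   F   F   F   F   F   F   F   F   F   F
  1   T   F   F   F   F   F   F   F   F   T   F
  2   T   F   T   F   F   F   F   F   F   T   F
  3   T   F   T   F   T   F   T   F   F   T   F
  4   T   F   T   F   T   F   T   F   T   T   T
  5   T   F   T   F   T   F   T   F   T   T   T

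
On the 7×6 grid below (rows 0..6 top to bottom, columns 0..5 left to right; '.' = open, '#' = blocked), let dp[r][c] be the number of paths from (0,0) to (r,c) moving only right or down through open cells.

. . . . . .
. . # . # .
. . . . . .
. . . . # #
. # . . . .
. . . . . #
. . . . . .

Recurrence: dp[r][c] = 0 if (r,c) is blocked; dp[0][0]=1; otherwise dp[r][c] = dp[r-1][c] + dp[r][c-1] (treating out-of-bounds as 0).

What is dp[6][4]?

80

r\c   0   1   2   3   4   5
  0   1   1   1   1   1   1
  1   1   2   0   1   0   1
  2   1   3   3   4   4   5
  3   1   4   7  11   0   0
  4   1   0   7  18  18  18
  5   1   1   8  26  44   0
  6   1   2  10  36  80  80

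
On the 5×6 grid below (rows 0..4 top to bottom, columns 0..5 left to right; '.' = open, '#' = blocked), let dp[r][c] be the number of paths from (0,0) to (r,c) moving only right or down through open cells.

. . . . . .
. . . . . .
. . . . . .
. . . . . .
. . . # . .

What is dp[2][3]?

10

r\c   0   1   2   3   4   5
  0   1   1   1   1   1   1
  1   1   2   3   4   5   6
  2   1   3   6  10  15  21
  3   1   4  10  20  35  56
  4   1   5  15   0  35  91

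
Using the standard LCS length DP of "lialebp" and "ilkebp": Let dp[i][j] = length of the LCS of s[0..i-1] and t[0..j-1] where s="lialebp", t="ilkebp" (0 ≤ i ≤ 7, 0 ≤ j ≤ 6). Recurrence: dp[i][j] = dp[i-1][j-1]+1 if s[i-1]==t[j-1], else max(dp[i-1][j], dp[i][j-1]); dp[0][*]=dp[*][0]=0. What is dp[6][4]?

   ''  i  l  k  e  b  p
''  0  0  0  0  0  0  0
 l  0  0  1  1  1  1  1
 i  0  1  1  1  1  1  1
 a  0  1  1  1  1  1  1
 l  0  1  2  2  2  2  2
 e  0  1  2  2  3  3  3
 b  0  1  2  2  3  4  4
 p  0  1  2  2  3  4  5

3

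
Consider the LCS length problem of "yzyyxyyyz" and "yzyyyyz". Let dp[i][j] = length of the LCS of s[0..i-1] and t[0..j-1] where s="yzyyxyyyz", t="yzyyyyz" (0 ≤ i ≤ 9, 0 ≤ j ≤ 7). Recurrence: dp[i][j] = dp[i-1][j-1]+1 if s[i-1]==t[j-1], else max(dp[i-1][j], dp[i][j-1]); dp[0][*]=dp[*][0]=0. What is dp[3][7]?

3

   ''  y  z  y  y  y  y  z
''  0  0  0  0  0  0  0  0
 y  0  1  1  1  1  1  1  1
 z  0  1  2  2  2  2  2  2
 y  0  1  2  3  3  3  3  3
 y  0  1  2  3  4  4  4  4
 x  0  1  2  3  4  4  4  4
 y  0  1  2  3  4  5  5  5
 y  0  1  2  3  4  5  6  6
 y  0  1  2  3  4  5  6  6
 z  0  1  2  3  4  5  6  7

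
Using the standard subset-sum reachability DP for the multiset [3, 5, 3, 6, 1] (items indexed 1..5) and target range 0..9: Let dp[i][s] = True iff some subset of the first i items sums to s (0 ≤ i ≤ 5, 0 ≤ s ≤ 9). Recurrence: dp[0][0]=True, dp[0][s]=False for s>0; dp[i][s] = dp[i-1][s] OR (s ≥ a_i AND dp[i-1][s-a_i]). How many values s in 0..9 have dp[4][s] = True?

i\s   0   1   2   3   4   5   6   7   8   9
  0   T   F   F   F   F   F   F   F   F   F
  1   T   F   F   T   F   F   F   F   F   F
  2   T   F   F   T   F   T   F   F   T   F
  3   T   F   F   T   F   T   T   F   T   F
  4   T   F   F   T   F   T   T   F   T   T
  5   T   T   F   T   T   T   T   T   T   T

6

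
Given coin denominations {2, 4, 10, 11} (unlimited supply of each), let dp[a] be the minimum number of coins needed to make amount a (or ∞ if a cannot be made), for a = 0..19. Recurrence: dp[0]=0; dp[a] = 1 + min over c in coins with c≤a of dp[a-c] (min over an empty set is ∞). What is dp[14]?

2

 a  0  1  2  3  4  5  6  7  8  9 10 11 12 13 14 15 16 17 18 19
dp  0  -  1  -  1  -  2  -  2  -  1  1  2  2  2  2  3  3  3  3
(- denotes ∞ / unreachable)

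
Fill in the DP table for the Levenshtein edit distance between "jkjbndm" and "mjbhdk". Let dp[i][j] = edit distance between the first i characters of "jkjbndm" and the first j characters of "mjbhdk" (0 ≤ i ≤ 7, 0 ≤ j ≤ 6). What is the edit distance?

4

   ''  m  j  b  h  d  k
''  0  1  2  3  4  5  6
 j  1  1  1  2  3  4  5
 k  2  2  2  2  3  4  4
 j  3  3  2  3  3  4  5
 b  4  4  3  2  3  4  5
 n  5  5  4  3  3  4  5
 d  6  6  5  4  4  3  4
 m  7  6  6  5  5  4  4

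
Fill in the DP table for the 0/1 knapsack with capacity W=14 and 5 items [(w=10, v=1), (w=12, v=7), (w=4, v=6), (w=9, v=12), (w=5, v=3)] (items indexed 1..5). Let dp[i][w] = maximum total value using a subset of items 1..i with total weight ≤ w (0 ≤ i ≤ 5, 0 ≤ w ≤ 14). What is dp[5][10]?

i\w   0   1   2   3   4   5   6   7   8   9  10  11  12  13  14
  0   0   0   0   0   0   0   0   0   0   0   0   0   0   0   0
  1   0   0   0   0   0   0   0   0   0   0   1   1   1   1   1
  2   0   0   0   0   0   0   0   0   0   0   1   1   7   7   7
  3   0   0   0   0   6   6   6   6   6   6   6   6   7   7   7
  4   0   0   0   0   6   6   6   6   6  12  12  12  12  18  18
  5   0   0   0   0   6   6   6   6   6  12  12  12  12  18  18

12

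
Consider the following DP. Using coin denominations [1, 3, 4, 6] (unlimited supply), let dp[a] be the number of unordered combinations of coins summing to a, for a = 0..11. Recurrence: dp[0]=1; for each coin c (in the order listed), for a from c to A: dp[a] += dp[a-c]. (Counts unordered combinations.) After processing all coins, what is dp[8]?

7

after  coin     0     1     2     3     4     5     6     7     8     9    10    11
          1     1     1     1     1     1     1     1     1     1     1     1     1
          3     1     1     1     2     2     2     3     3     3     4     4     4
          4     1     1     1     2     3     3     4     5     6     7     8     9
          6     1     1     1     2     3     3     5     6     7     9    11    12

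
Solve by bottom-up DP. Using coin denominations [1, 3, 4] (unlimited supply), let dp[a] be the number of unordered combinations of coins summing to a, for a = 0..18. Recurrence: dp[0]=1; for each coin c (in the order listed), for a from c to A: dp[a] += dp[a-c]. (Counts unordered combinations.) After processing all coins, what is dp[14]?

after  coin     0     1     2     3     4     5     6     7     8     9    10    11    12    13    14    15    16    17    18
          1     1     1     1     1     1     1     1     1     1     1     1     1     1     1     1     1     1     1     1
          3     1     1     1     2     2     2     3     3     3     4     4     4     5     5     5     6     6     6     7
          4     1     1     1     2     3     3     4     5     6     7     8     9    11    12    13    15    17    18    20

13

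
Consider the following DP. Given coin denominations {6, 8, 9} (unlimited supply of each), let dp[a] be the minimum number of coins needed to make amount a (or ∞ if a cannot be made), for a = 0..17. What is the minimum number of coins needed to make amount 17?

2

 a  0  1  2  3  4  5  6  7  8  9 10 11 12 13 14 15 16 17
dp  0  -  -  -  -  -  1  -  1  1  -  -  2  -  2  2  2  2
(- denotes ∞ / unreachable)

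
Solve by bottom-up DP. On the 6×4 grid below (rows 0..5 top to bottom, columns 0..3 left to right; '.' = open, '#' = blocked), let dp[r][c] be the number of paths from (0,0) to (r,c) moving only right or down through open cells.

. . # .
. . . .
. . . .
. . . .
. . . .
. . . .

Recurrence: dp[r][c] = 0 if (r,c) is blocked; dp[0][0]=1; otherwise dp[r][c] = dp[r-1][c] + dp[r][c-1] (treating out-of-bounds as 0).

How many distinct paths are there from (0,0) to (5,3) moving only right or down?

50

r\c   0   1   2   3
  0   1   1   0   0
  1   1   2   2   2
  2   1   3   5   7
  3   1   4   9  16
  4   1   5  14  30
  5   1   6  20  50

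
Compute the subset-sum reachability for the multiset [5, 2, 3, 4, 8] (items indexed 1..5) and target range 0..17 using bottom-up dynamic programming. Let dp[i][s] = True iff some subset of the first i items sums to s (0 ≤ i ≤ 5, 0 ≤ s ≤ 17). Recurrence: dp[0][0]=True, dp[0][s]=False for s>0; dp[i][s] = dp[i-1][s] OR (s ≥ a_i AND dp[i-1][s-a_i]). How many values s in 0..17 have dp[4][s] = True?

13

i\s   0   1   2   3   4   5   6   7   8   9  10  11  12  13  14  15  16  17
  0   T   F   F   F   F   F   F   F   F   F   F   F   F   F   F   F   F   F
  1   T   F   F   F   F   T   F   F   F   F   F   F   F   F   F   F   F   F
  2   T   F   T   F   F   T   F   T   F   F   F   F   F   F   F   F   F   F
  3   T   F   T   T   F   T   F   T   T   F   T   F   F   F   F   F   F   F
  4   T   F   T   T   T   T   T   T   T   T   T   T   T   F   T   F   F   F
  5   T   F   T   T   T   T   T   T   T   T   T   T   T   T   T   T   T   T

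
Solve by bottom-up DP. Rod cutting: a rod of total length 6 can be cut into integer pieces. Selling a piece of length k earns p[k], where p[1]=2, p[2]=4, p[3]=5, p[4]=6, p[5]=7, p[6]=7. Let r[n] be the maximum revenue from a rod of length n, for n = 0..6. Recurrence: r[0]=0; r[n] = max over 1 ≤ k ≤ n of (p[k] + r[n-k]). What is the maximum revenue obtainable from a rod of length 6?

   n    0    1    2    3    4    5    6
r[n]    0    2    4    6    8   10   12

12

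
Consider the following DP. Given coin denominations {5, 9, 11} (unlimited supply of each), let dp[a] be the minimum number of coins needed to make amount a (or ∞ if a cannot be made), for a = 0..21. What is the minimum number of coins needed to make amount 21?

3

 a  0  1  2  3  4  5  6  7  8  9 10 11 12 13 14 15 16 17 18 19 20 21
dp  0  -  -  -  -  1  -  -  -  1  2  1  -  -  2  3  2  -  2  3  2  3
(- denotes ∞ / unreachable)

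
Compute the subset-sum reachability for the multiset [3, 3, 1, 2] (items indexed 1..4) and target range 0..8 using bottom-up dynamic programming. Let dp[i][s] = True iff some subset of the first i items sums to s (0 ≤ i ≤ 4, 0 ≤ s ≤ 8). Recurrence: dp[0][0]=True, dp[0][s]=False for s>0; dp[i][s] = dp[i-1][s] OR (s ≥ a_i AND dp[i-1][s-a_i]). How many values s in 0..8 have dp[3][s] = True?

i\s   0   1   2   3   4   5   6   7   8
  0   T   F   F   F   F   F   F   F   F
  1   T   F   F   T   F   F   F   F   F
  2   T   F   F   T   F   F   T   F   F
  3   T   T   F   T   T   F   T   T   F
  4   T   T   T   T   T   T   T   T   T

6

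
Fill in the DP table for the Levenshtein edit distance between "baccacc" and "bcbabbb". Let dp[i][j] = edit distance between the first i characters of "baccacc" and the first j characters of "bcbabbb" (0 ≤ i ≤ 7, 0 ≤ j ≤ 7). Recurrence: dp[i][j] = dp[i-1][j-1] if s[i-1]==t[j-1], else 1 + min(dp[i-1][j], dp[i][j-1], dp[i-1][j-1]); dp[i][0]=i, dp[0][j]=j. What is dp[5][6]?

   ''  b  c  b  a  b  b  b
''  0  1  2  3  4  5  6  7
 b  1  0  1  2  3  4  5  6
 a  2  1  1  2  2  3  4  5
 c  3  2  1  2  3  3  4  5
 c  4  3  2  2  3  4  4  5
 a  5  4  3  3  2  3  4  5
 c  6  5  4  4  3  3  4  5
 c  7  6  5  5  4  4  4  5

4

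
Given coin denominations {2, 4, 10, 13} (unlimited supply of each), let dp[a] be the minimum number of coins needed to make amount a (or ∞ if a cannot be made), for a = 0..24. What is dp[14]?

 a  0  1  2  3  4  5  6  7  8  9 10 11 12 13 14 15 16 17 18 19 20 21 22 23 24
dp  0  -  1  -  1  -  2  -  2  -  1  -  2  1  2  2  3  2  3  3  2  3  3  2  3
(- denotes ∞ / unreachable)

2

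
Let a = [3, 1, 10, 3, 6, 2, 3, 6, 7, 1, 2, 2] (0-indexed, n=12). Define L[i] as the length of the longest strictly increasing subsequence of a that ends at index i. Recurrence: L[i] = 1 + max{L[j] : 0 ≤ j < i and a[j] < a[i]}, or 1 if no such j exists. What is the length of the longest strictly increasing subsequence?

   i    0    1    2    3    4    5    6    7    8    9   10   11
a[i]    3    1   10    3    6    2    3    6    7    1    2    2
L[i]    1    1    2    2    3    2    3    4    5    1    2    2

5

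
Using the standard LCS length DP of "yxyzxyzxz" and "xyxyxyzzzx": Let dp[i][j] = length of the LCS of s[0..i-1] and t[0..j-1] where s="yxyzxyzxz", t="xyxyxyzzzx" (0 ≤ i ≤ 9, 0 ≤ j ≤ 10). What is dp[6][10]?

5

   ''  x  y  x  y  x  y  z  z  z  x
''  0  0  0  0  0  0  0  0  0  0  0
 y  0  0  1  1  1  1  1  1  1  1  1
 x  0  1  1  2  2  2  2  2  2  2  2
 y  0  1  2  2  3  3  3  3  3  3  3
 z  0  1  2  2  3  3  3  4  4  4  4
 x  0  1  2  3  3  4  4  4  4  4  5
 y  0  1  2  3  4  4  5  5  5  5  5
 z  0  1  2  3  4  4  5  6  6  6  6
 x  0  1  2  3  4  5  5  6  6  6  7
 z  0  1  2  3  4  5  5  6  7  7  7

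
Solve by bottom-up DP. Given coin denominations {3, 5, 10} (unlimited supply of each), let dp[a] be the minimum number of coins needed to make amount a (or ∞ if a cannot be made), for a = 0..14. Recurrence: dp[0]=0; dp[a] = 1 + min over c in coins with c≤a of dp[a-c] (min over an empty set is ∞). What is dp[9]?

3

 a  0  1  2  3  4  5  6  7  8  9 10 11 12 13 14
dp  0  -  -  1  -  1  2  -  2  3  1  3  4  2  4
(- denotes ∞ / unreachable)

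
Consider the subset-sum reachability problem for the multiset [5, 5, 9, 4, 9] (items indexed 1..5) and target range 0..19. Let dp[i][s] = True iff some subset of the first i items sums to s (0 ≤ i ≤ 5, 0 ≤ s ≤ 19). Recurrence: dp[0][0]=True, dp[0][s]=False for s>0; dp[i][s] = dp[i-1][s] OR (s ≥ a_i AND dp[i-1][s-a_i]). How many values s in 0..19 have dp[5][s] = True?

i\s   0   1   2   3   4   5   6   7   8   9  10  11  12  13  14  15  16  17  18  19
  0   T   F   F   F   F   F   F   F   F   F   F   F   F   F   F   F   F   F   F   F
  1   T   F   F   F   F   T   F   F   F   F   F   F   F   F   F   F   F   F   F   F
  2   T   F   F   F   F   T   F   F   F   F   T   F   F   F   F   F   F   F   F   F
  3   T   F   F   F   F   T   F   F   F   T   T   F   F   F   T   F   F   F   F   T
  4   T   F   F   F   T   T   F   F   F   T   T   F   F   T   T   F   F   F   T   T
  5   T   F   F   F   T   T   F   F   F   T   T   F   F   T   T   F   F   F   T   T

9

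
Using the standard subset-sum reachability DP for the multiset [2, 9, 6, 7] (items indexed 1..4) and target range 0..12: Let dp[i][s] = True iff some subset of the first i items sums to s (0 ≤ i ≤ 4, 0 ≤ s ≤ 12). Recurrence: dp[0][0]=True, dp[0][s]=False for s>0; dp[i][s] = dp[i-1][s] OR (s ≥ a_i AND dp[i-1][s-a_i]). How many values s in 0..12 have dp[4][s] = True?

7

i\s   0   1   2   3   4   5   6   7   8   9  10  11  12
  0   T   F   F   F   F   F   F   F   F   F   F   F   F
  1   T   F   T   F   F   F   F   F   F   F   F   F   F
  2   T   F   T   F   F   F   F   F   F   T   F   T   F
  3   T   F   T   F   F   F   T   F   T   T   F   T   F
  4   T   F   T   F   F   F   T   T   T   T   F   T   F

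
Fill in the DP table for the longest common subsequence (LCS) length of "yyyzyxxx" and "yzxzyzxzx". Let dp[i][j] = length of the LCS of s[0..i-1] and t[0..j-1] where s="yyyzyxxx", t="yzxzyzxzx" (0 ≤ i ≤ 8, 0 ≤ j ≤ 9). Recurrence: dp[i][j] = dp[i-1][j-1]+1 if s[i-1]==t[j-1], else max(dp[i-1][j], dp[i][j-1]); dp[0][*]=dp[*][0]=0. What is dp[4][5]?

   ''  y  z  x  z  y  z  x  z  x
''  0  0  0  0  0  0  0  0  0  0
 y  0  1  1  1  1  1  1  1  1  1
 y  0  1  1  1  1  2  2  2  2  2
 y  0  1  1  1  1  2  2  2  2  2
 z  0  1  2  2  2  2  3  3  3  3
 y  0  1  2  2  2  3  3  3  3  3
 x  0  1  2  3  3  3  3  4  4  4
 x  0  1  2  3  3  3  3  4  4  5
 x  0  1  2  3  3  3  3  4  4  5

2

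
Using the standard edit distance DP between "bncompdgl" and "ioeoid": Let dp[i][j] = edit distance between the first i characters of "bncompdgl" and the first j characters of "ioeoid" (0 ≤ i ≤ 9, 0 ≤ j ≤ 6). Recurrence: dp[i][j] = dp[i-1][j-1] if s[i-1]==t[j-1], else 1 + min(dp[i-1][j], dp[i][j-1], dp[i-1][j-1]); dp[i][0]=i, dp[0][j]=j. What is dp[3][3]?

3

   ''  i  o  e  o  i  d
''  0  1  2  3  4  5  6
 b  1  1  2  3  4  5  6
 n  2  2  2  3  4  5  6
 c  3  3  3  3  4  5  6
 o  4  4  3  4  3  4  5
 m  5  5  4  4  4  4  5
 p  6  6  5  5  5  5  5
 d  7  7  6  6  6  6  5
 g  8  8  7  7  7  7  6
 l  9  9  8  8  8  8  7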